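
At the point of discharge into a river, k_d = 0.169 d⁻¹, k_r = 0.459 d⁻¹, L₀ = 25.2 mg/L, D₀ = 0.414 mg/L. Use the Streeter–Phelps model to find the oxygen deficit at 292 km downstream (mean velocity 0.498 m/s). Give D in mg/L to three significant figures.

D ≈ 4.03 mg/L

Travel time t = x/v = 292 km / (0.498 m/s) = 292000 m / 0.498 m/s = 586300 s = 6.786 d.
k_d L₀/(k_r−k_d) = 0.169×25.2/(0.459−0.169) = 4.259/0.2900 = 14.69 mg/L.
e^(−k_d t) = e^(−0.169×6.786) = 0.3176; e^(−k_r t) = e^(−0.459×6.786) = 0.04438.
D = 14.69 × (0.3176 − 0.04438) + 0.414 × 0.04438 = 4.013 + 0.01837 = 4.031 mg/L.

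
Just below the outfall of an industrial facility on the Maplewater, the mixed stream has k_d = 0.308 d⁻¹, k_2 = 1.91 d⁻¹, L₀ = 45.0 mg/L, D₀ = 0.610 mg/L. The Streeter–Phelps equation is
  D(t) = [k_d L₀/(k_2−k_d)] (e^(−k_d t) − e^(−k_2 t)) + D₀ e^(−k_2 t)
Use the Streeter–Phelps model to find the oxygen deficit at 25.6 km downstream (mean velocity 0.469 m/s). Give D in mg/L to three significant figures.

D ≈ 4.72 mg/L

Travel time t = x/v = 25.6 km / (0.469 m/s) = 25600 m / 0.469 m/s = 54580 s = 0.6318 d.
k_d L₀/(k_2−k_d) = 0.308×45.0/(1.91−0.308) = 13.86/1.602 = 8.652 mg/L.
e^(−k_d t) = e^(−0.308×0.6318) = 0.8232; e^(−k_2 t) = e^(−1.91×0.6318) = 0.2992.
D = 8.652 × (0.8232 − 0.2992) + 0.610 × 0.2992 = 4.533 + 0.1825 = 4.716 mg/L.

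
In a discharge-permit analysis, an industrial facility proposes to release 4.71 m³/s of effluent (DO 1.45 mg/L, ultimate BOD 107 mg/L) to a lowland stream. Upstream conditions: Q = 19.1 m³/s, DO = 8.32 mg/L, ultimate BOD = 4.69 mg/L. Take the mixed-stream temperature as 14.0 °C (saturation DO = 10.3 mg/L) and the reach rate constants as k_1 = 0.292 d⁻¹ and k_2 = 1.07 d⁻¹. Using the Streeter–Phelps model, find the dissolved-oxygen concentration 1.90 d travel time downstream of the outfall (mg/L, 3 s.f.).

DO ≈ 5.72 mg/L

Mixed DO = (19.1×8.32 + 4.71×1.45)/(19.1+4.71) = 165.7/23.81 = 6.961 mg/L.
Mixed L₀ = (19.1×4.69 + 4.71×107)/(23.81) = 593.5/23.81 = 24.93 mg/L.
Initial deficit D₀ = C_s − DO₀ = 10.3 − 6.961 = 3.339 mg/L.
D(1.90) = [0.292×24.93/(1.07−0.292)](e^(−0.292×1.90) − e^(−1.07×1.90)) + 3.339 e^(−1.07×1.90)
= 9.356 × (0.5742 − 0.1309) + 3.339 × 0.1309 = 4.584 mg/L.
DO = 10.3 − 4.584 = 5.716 mg/L.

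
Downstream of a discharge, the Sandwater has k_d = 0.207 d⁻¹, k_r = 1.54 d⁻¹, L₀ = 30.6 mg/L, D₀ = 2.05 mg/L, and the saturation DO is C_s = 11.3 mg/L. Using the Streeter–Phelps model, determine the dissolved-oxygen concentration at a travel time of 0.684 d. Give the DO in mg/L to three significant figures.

k_d L₀/(k_r−k_d) = 0.207×30.6/(1.54−0.207) = 6.334/1.333 = 4.752 mg/L.
e^(−k_d t) = e^(−0.207×0.6840) = 0.8680; e^(−k_r t) = e^(−1.54×0.6840) = 0.3488.
D = 4.752 × (0.8680 − 0.3488) + 2.05 × 0.3488 = 2.467 + 0.7150 = 3.182 mg/L.
DO = C_s − D = 11.3 − 3.182 = 8.118 mg/L.

DO ≈ 8.12 mg/L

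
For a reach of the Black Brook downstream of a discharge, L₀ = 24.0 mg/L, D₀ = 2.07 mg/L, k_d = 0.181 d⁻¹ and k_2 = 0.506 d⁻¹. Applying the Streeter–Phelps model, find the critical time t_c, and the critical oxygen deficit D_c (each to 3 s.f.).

t_c ≈ 2.65 d; D_c ≈ 5.32 mg/L

At the critical point dD/dt = 0, so k_d L₀ e^(−k_d t) = k_2 D. Substituting D(t) from the Streeter–Phelps equation and solving for t gives
t_c = ln[(k_2/k_d)(1 − D₀(k_2−k_d)/(k_d L₀))] / (k_2−k_d).
Here k_2−k_d = 0.3250 d⁻¹ and 1 − D₀(k_2−k_d)/(k_d L₀) = 1 − 2.07×0.3250/(0.181×24.0) = 0.8451, so
t_c = ln(2.796 × 0.8451) / 0.3250 = 0.8598 / 0.3250 = 2.645 d.
L(t_c) = L₀ e^(−k_d t_c) = 24.0 × 0.6195 = 14.87 mg/L, and at the critical point k_2 D_c = k_d L, so D_c = (0.181/0.506) × 14.87 = 5.318 mg/L.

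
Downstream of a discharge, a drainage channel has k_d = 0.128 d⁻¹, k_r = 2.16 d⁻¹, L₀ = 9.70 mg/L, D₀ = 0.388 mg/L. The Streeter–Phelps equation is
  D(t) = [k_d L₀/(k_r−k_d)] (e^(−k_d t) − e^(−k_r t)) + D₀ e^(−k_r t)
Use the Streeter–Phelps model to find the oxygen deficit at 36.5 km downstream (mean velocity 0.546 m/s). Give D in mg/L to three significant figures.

D ≈ 0.511 mg/L

Travel time t = x/v = 36.5 km / (0.546 m/s) = 36500 m / 0.546 m/s = 66850 s = 0.7737 d.
k_d L₀/(k_r−k_d) = 0.128×9.70/(2.16−0.128) = 1.242/2.032 = 0.6110 mg/L.
e^(−k_d t) = e^(−0.128×0.7737) = 0.9057; e^(−k_r t) = e^(−2.16×0.7737) = 0.1880.
D = 0.6110 × (0.9057 − 0.1880) + 0.388 × 0.1880 = 0.4385 + 0.07295 = 0.5115 mg/L.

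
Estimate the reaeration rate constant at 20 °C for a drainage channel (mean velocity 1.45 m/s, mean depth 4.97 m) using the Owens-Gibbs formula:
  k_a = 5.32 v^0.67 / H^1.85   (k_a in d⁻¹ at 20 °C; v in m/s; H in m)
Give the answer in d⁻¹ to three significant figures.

k_a ≈ 0.351 d⁻¹

k_a = 5.32 × 1.45^0.67 / 4.97^1.85 = 5.32 × 1.283 / 19.42 = 0.3514 d⁻¹.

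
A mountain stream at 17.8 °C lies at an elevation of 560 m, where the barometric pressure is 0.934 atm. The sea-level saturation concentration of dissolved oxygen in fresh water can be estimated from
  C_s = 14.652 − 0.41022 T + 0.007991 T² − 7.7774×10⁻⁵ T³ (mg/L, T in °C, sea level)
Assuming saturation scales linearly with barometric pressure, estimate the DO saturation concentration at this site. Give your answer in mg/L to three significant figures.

C_s ≈ 8.82 mg/L

At sea level: C_s = 14.652 − 0.41022×17.8 + 0.007991×17.8² − 7.7774×10⁻⁵×17.8³ = 9.443 mg/L.
Pressure correction: C_s' = 9.443 × 0.934 = 8.820 mg/L.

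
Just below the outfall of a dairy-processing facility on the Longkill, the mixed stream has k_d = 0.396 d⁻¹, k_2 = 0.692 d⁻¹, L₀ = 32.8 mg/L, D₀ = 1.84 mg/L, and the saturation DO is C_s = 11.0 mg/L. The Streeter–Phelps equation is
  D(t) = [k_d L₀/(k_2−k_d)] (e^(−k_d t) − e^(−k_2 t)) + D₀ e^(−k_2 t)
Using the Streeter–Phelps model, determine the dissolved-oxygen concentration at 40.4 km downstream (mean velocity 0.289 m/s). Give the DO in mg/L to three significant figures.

Travel time t = x/v = 40.4 km / (0.289 m/s) = 40400 m / 0.289 m/s = 139800 s = 1.618 d.
k_d L₀/(k_2−k_d) = 0.396×32.8/(0.692−0.396) = 12.99/0.2960 = 43.88 mg/L.
e^(−k_d t) = e^(−0.396×1.618) = 0.5269; e^(−k_2 t) = e^(−0.692×1.618) = 0.3264.
D = 43.88 × (0.5269 − 0.3264) + 1.84 × 0.3264 = 8.799 + 0.6006 = 9.399 mg/L.
DO = C_s − D = 11.0 − 9.399 = 1.601 mg/L.

DO ≈ 1.60 mg/L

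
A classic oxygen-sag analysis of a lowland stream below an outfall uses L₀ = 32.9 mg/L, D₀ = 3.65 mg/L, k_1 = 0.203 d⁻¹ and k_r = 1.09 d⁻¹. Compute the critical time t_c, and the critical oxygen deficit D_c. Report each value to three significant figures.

t_c = [1/(k_r−k_1)] ln[(k_r/k_1)(1 − D₀(k_r−k_1)/(k_1 L₀))]
= [1/(1.09−0.203)] ln[(1.09/0.203)(1 − 3.65×0.8870/(0.203×32.9))]
= (1/0.8870) ln[5.369 × 0.5152] = 1.127 × ln(2.767) = 1.127 × 1.018 = 1.147 d.
L(t_c) = L₀ e^(−k_1 t_c) = 32.9 × 0.7922 = 26.06 mg/L, and at the critical point k_r D_c = k_1 L, so D_c = (0.203/1.09) × 26.06 = 4.854 mg/L.

t_c ≈ 1.15 d; D_c ≈ 4.85 mg/L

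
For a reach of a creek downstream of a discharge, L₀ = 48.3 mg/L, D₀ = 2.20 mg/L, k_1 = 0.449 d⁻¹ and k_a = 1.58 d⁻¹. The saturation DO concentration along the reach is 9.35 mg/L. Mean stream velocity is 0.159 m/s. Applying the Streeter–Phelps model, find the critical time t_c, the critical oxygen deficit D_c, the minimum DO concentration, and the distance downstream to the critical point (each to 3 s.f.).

At the critical point dD/dt = 0, so k_1 L₀ e^(−k_1 t) = k_a D. Substituting D(t) from the Streeter–Phelps equation and solving for t gives
t_c = ln[(k_a/k_1)(1 − D₀(k_a−k_1)/(k_1 L₀))] / (k_a−k_1).
Here k_a−k_1 = 1.131 d⁻¹ and 1 − D₀(k_a−k_1)/(k_1 L₀) = 1 − 2.20×1.131/(0.449×48.3) = 0.8853, so
t_c = ln(3.519 × 0.8853) / 1.131 = 1.136 / 1.131 = 1.005 d.
L(t_c) = L₀ e^(−k_1 t_c) = 48.3 × 0.6369 = 30.76 mg/L, and at the critical point k_a D_c = k_1 L, so D_c = (0.449/1.58) × 30.76 = 8.742 mg/L.
Minimum DO = C_s − D_c = 9.35 − 8.742 = 0.6077 mg/L.
x_c = v t_c = 0.159 m/s × 1.005 d × 86400 s/d = 13800 m ≈ 13.8 km.

t_c ≈ 1.00 d; D_c ≈ 8.74 mg/L; min DO ≈ 0.608 mg/L; x_c ≈ 13.8 km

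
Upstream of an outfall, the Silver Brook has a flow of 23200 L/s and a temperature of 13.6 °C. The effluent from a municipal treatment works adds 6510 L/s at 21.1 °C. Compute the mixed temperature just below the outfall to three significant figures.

15.2 °C

Flow-weighted mixing: C = (Q_r C_r + Q_w C_w)/(Q_r + Q_w)
= (23200×13.6 + 6510×21.1)/(23200 + 6510) = 452900/29710 = 15.24 °C.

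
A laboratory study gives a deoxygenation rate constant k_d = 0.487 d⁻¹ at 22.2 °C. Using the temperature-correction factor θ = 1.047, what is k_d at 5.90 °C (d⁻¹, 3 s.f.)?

k_d ≈ 0.230 d⁻¹

k_d(T₂) = k_d(T₁) · θ^(T₂−T₁) = 0.487 × 1.047^(5.90−22.2)
= 0.487 × 1.047^-16.3 = 0.487 × 0.4730 = 0.2304 d⁻¹.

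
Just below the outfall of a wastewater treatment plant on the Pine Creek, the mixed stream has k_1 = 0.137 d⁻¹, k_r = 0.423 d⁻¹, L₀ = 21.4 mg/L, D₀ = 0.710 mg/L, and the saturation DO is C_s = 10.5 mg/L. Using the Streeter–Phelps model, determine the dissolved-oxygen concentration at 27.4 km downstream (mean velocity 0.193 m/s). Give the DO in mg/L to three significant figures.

DO ≈ 7.08 mg/L

Travel time t = x/v = 27.4 km / (0.193 m/s) = 27400 m / 0.193 m/s = 142000 s = 1.643 d.
k_1 L₀/(k_r−k_1) = 0.137×21.4/(0.423−0.137) = 2.932/0.2860 = 10.25 mg/L.
e^(−k_1 t) = e^(−0.137×1.643) = 0.7984; e^(−k_r t) = e^(−0.423×1.643) = 0.4990.
D = 10.25 × (0.7984 − 0.4990) + 0.710 × 0.4990 = 3.069 + 0.3543 = 3.423 mg/L.
DO = C_s − D = 10.5 − 3.423 = 7.077 mg/L.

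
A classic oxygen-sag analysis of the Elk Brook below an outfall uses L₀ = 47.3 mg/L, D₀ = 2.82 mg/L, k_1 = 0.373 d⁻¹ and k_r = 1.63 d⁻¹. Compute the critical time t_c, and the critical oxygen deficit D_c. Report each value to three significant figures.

t_c ≈ 0.995 d; D_c ≈ 7.47 mg/L

At the critical point dD/dt = 0, so k_1 L₀ e^(−k_1 t) = k_r D. Substituting D(t) from the Streeter–Phelps equation and solving for t gives
t_c = ln[(k_r/k_1)(1 − D₀(k_r−k_1)/(k_1 L₀))] / (k_r−k_1).
Here k_r−k_1 = 1.257 d⁻¹ and 1 − D₀(k_r−k_1)/(k_1 L₀) = 1 − 2.82×1.257/(0.373×47.3) = 0.7991, so
t_c = ln(4.370 × 0.7991) / 1.257 = 1.250 / 1.257 = 0.9948 d.
D_c = (k_1/k_r) L₀ e^(−k_1 t_c) = (0.373/1.63) × 47.3 × e^(−0.373×0.9948) = 0.2288 × 47.3 × 0.6900 = 7.468 mg/L.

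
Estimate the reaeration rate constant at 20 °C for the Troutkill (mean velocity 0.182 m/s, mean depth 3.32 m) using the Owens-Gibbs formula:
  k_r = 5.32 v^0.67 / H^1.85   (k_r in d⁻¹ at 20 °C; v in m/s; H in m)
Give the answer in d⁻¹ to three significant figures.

k_r = 5.32 × 0.182^0.67 / 3.32^1.85 = 5.32 × 0.3193 / 9.207 = 0.1845 d⁻¹.

k_r ≈ 0.185 d⁻¹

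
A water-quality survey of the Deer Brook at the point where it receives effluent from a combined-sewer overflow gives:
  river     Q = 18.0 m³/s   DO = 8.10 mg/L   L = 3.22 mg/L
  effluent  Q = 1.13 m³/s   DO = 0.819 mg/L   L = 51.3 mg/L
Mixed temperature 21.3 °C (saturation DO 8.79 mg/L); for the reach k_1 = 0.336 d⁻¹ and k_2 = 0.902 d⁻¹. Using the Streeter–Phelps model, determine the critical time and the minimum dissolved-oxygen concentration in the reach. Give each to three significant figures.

t_c ≈ 1.09 d; minimum DO ≈ 7.22 mg/L

Mixed DO = (18.0×8.10 + 1.13×0.819)/(18.0+1.13) = 146.7/19.13 = 7.670 mg/L.
Mixed L₀ = (18.0×3.22 + 1.13×51.3)/(19.13) = 115.9/19.13 = 6.060 mg/L.
Initial deficit D₀ = C_s − DO₀ = 8.79 − 7.670 = 1.120 mg/L.
t_c = (1/0.5660) ln[(0.902/0.336)(1 − 1.120×0.5660/(0.336×6.060))] = 1.767 × ln(1.849) = 1.086 d.
D_c = (0.336/0.902) × 6.060 × e^(−0.336×1.086) = 0.3725 × 6.060 × 0.6944 = 1.567 mg/L.
Minimum DO = 8.79 − 1.567 = 7.223 mg/L.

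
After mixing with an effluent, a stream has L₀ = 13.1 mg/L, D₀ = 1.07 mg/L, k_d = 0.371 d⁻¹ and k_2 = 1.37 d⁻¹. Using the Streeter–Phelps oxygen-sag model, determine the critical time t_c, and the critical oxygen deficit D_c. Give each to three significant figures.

t_c ≈ 1.06 d; D_c ≈ 2.39 mg/L

t_c = [1/(k_2−k_d)] ln[(k_2/k_d)(1 − D₀(k_2−k_d)/(k_d L₀))]
= [1/(1.37−0.371)] ln[(1.37/0.371)(1 − 1.07×0.9990/(0.371×13.1))]
= (1/0.9990) ln[3.693 × 0.7801] = 1.001 × ln(2.881) = 1.001 × 1.058 = 1.059 d.
L(t_c) = L₀ e^(−k_d t_c) = 13.1 × 0.6751 = 8.844 mg/L, and at the critical point k_2 D_c = k_d L, so D_c = (0.371/1.37) × 8.844 = 2.395 mg/L.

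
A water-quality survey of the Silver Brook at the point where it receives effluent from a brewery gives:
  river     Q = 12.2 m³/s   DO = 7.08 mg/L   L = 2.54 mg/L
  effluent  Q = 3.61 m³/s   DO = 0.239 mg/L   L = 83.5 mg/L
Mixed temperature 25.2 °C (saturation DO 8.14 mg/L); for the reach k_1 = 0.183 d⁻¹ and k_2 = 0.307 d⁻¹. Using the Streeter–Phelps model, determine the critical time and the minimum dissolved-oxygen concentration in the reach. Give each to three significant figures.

t_c ≈ 3.46 d; minimum DO ≈ 1.49 mg/L

Mixed DO = (12.2×7.08 + 3.61×0.239)/(12.2+3.61) = 87.24/15.81 = 5.518 mg/L.
Mixed L₀ = (12.2×2.54 + 3.61×83.5)/(15.81) = 332.4/15.81 = 21.03 mg/L.
Initial deficit D₀ = C_s − DO₀ = 8.14 − 5.518 = 2.622 mg/L.
t_c = (1/0.1240) ln[(0.307/0.183)(1 − 2.622×0.1240/(0.183×21.03))] = 8.065 × ln(1.536) = 3.460 d.
D_c = (0.183/0.307) × 21.03 × e^(−0.183×3.460) = 0.5961 × 21.03 × 0.5309 = 6.654 mg/L.
Minimum DO = 8.14 − 6.654 = 1.486 mg/L.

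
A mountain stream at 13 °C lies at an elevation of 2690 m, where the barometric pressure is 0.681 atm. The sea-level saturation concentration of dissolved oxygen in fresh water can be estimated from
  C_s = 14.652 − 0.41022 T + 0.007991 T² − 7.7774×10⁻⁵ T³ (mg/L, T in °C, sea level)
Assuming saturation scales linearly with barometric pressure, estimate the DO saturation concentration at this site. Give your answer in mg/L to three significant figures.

At sea level: C_s = 14.652 − 0.41022×13 + 0.007991×13² − 7.7774×10⁻⁵×13³ = 10.50 mg/L.
Pressure correction: C_s' = 10.50 × 0.681 = 7.150 mg/L.

C_s ≈ 7.15 mg/L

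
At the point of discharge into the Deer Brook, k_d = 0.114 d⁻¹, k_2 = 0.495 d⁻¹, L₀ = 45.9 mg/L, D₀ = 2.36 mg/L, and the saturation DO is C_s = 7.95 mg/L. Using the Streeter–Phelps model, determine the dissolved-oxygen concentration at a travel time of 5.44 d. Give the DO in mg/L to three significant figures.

k_d L₀/(k_2−k_d) = 0.114×45.9/(0.495−0.114) = 5.233/0.3810 = 13.73 mg/L.
e^(−k_d t) = e^(−0.114×5.440) = 0.5379; e^(−k_2 t) = e^(−0.495×5.440) = 0.06769.
D = 13.73 × (0.5379 − 0.06769) + 2.36 × 0.06769 = 6.457 + 0.1598 = 6.617 mg/L.
DO = C_s − D = 7.95 − 6.617 = 1.333 mg/L.

DO ≈ 1.33 mg/L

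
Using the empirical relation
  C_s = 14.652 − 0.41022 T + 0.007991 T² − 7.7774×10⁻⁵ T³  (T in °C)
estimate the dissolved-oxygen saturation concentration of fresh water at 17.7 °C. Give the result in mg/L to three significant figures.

C_s ≈ 9.46 mg/L

C_s = 14.652 − 0.41022×17.7 + 0.007991×17.7² − 7.7774×10⁻⁵×17.7³ = 9.463 mg/L.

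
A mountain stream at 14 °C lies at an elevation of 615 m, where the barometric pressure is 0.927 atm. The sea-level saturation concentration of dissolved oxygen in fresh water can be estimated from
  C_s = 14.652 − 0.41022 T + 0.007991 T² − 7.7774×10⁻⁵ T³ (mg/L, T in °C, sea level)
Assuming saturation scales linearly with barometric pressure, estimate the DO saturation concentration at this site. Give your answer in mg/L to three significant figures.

At sea level: C_s = 14.652 − 0.41022×14 + 0.007991×14² − 7.7774×10⁻⁵×14³ = 10.26 mg/L.
Pressure correction: C_s' = 10.26 × 0.927 = 9.513 mg/L.

C_s ≈ 9.51 mg/L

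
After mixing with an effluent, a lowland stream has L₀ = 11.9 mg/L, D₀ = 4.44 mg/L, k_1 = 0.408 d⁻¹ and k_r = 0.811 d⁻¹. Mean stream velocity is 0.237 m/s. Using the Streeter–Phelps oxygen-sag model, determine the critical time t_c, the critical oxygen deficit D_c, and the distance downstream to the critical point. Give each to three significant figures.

With k_r/k_1 = 1.988 and 1 − D₀(k_r−k_1)/(k_1 L₀) = 0.6315,
t_c = ln(1.988 × 0.6315) / (0.811 − 0.408) = ln(1.255) / 0.4030 = 0.2273/0.4030 = 0.5640 d.
D_c = (k_1/k_r) L₀ e^(−k_1 t_c) = (0.408/0.811) × 11.9 × e^(−0.408×0.5640) = 0.5031 × 11.9 × 0.7945 = 4.756 mg/L.
x_c = v t_c = 0.237 m/s × 0.5640 d × 86400 s/d = 11550 m ≈ 11.5 km.

t_c ≈ 0.564 d; D_c ≈ 4.76 mg/L; x_c ≈ 11.5 km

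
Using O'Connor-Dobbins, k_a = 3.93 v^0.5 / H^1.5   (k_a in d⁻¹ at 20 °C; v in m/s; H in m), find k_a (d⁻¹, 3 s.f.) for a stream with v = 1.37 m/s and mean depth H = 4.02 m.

k_a ≈ 0.571 d⁻¹

k_a = 3.93 × 1.37^0.5 / 4.02^1.5 = 3.93 × 1.170 / 8.060 = 0.5707 d⁻¹.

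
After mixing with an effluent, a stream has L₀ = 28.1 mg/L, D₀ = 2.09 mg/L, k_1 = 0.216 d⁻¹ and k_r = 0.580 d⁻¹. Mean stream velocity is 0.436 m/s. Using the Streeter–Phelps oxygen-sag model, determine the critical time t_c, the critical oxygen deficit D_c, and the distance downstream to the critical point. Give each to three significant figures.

t_c ≈ 2.35 d; D_c ≈ 6.31 mg/L; x_c ≈ 88.4 km

At the critical point dD/dt = 0, so k_1 L₀ e^(−k_1 t) = k_r D. Substituting D(t) from the Streeter–Phelps equation and solving for t gives
t_c = ln[(k_r/k_1)(1 − D₀(k_r−k_1)/(k_1 L₀))] / (k_r−k_1).
Here k_r−k_1 = 0.3640 d⁻¹ and 1 − D₀(k_r−k_1)/(k_1 L₀) = 1 − 2.09×0.3640/(0.216×28.1) = 0.8747, so
t_c = ln(2.685 × 0.8747) / 0.3640 = 0.8538 / 0.3640 = 2.346 d.
D_c = (k_1/k_r) L₀ e^(−k_1 t_c) = (0.216/0.580) × 28.1 × e^(−0.216×2.346) = 0.3724 × 28.1 × 0.6025 = 6.305 mg/L.
x_c = v t_c = 0.436 m/s × 2.346 d × 86400 s/d = 88360 m ≈ 88.4 km.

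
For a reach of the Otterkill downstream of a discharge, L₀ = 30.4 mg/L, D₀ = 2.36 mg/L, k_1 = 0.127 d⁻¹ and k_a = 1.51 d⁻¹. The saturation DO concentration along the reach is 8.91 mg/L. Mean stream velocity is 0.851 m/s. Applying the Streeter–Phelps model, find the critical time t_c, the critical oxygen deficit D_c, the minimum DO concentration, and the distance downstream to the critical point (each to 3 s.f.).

t_c ≈ 0.440 d; D_c ≈ 2.42 mg/L; min DO ≈ 6.49 mg/L; x_c ≈ 32.4 km

At the critical point dD/dt = 0, so k_1 L₀ e^(−k_1 t) = k_a D. Substituting D(t) from the Streeter–Phelps equation and solving for t gives
t_c = ln[(k_a/k_1)(1 − D₀(k_a−k_1)/(k_1 L₀))] / (k_a−k_1).
Here k_a−k_1 = 1.383 d⁻¹ and 1 − D₀(k_a−k_1)/(k_1 L₀) = 1 − 2.36×1.383/(0.127×30.4) = 0.1546, so
t_c = ln(11.89 × 0.1546) / 1.383 = 0.6088 / 1.383 = 0.4402 d.
L(t_c) = L₀ e^(−k_1 t_c) = 30.4 × 0.9456 = 28.75 mg/L, and at the critical point k_a D_c = k_1 L, so D_c = (0.127/1.51) × 28.75 = 2.418 mg/L.
Minimum DO = C_s − D_c = 8.91 − 2.418 = 6.492 mg/L.
x_c = v t_c = 0.851 m/s × 0.4402 d × 86400 s/d = 32370 m ≈ 32.4 km.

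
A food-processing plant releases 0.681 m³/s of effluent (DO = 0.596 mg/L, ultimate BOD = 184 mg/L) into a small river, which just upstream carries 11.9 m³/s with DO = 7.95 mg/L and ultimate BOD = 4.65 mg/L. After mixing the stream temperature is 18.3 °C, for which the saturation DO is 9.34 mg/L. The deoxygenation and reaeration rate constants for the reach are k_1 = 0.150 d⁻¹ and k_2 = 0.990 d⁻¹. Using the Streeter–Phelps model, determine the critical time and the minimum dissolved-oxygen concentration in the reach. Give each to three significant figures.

t_c ≈ 0.824 d; minimum DO ≈ 7.42 mg/L

Mixed DO = (11.9×7.95 + 0.681×0.596)/(11.9+0.681) = 95.01/12.58 = 7.552 mg/L.
Mixed L₀ = (11.9×4.65 + 0.681×184)/(12.58) = 180.6/12.58 = 14.36 mg/L.
Initial deficit D₀ = C_s − DO₀ = 9.34 − 7.552 = 1.788 mg/L.
t_c = (1/0.8400) ln[(0.990/0.150)(1 − 1.788×0.8400/(0.150×14.36))] = 1.190 × ln(1.997) = 0.8235 d.
D_c = (0.150/0.990) × 14.36 × e^(−0.150×0.8235) = 0.1515 × 14.36 × 0.8838 = 1.923 mg/L.
Minimum DO = 9.34 − 1.923 = 7.417 mg/L.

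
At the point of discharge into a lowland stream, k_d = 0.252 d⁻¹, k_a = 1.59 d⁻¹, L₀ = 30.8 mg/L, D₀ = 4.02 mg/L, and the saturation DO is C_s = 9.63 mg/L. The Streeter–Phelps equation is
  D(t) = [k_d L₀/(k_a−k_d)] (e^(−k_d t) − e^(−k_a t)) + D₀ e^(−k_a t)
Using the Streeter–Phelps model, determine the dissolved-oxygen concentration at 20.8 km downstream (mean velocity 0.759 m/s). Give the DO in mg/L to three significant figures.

Travel time t = x/v = 20.8 km / (0.759 m/s) = 20800 m / 0.759 m/s = 27400 s = 0.3172 d.
k_d L₀/(k_a−k_d) = 0.252×30.8/(1.59−0.252) = 7.762/1.338 = 5.801 mg/L.
e^(−k_d t) = e^(−0.252×0.3172) = 0.9232; e^(−k_a t) = e^(−1.59×0.3172) = 0.6039.
D = 5.801 × (0.9232 − 0.6039) + 4.02 × 0.6039 = 1.852 + 2.428 = 4.280 mg/L.
DO = C_s − D = 9.63 − 4.280 = 5.350 mg/L.

DO ≈ 5.35 mg/L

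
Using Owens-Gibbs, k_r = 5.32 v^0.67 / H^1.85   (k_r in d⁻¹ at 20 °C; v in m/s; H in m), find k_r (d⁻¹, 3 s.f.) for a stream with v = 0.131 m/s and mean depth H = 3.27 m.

k_r ≈ 0.152 d⁻¹

k_r = 5.32 × 0.131^0.67 / 3.27^1.85 = 5.32 × 0.2562 / 8.952 = 0.1523 d⁻¹.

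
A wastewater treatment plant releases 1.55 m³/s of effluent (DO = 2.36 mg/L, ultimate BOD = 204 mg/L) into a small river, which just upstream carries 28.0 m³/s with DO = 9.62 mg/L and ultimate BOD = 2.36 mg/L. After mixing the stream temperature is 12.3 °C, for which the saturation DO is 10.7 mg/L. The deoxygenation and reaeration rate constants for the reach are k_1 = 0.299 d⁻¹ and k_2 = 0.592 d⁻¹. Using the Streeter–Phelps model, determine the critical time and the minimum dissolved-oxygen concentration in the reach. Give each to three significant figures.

t_c ≈ 1.93 d; minimum DO ≈ 7.03 mg/L

Mixed DO = (28.0×9.62 + 1.55×2.36)/(28.0+1.55) = 273.0/29.55 = 9.239 mg/L.
Mixed L₀ = (28.0×2.36 + 1.55×204)/(29.55) = 382.3/29.55 = 12.94 mg/L.
Initial deficit D₀ = C_s − DO₀ = 10.7 − 9.239 = 1.461 mg/L.
t_c = (1/0.2930) ln[(0.592/0.299)(1 − 1.461×0.2930/(0.299×12.94))] = 3.413 × ln(1.761) = 1.931 d.
D_c = (0.299/0.592) × 12.94 × e^(−0.299×1.931) = 0.5051 × 12.94 × 0.5614 = 3.668 mg/L.
Minimum DO = 10.7 − 3.668 = 7.032 mg/L.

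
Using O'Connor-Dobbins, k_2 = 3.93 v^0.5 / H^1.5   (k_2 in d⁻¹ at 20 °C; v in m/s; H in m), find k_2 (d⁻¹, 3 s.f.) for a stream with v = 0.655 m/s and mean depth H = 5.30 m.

k_2 ≈ 0.261 d⁻¹

k_2 = 3.93 × 0.655^0.5 / 5.30^1.5 = 3.93 × 0.8093 / 12.20 = 0.2607 d⁻¹.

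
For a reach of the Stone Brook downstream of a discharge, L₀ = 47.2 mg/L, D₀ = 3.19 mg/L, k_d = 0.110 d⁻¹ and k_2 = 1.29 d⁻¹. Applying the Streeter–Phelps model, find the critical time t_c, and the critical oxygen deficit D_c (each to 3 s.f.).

t_c ≈ 0.992 d; D_c ≈ 3.61 mg/L

t_c = [1/(k_2−k_d)] ln[(k_2/k_d)(1 − D₀(k_2−k_d)/(k_d L₀))]
= [1/(1.29−0.110)] ln[(1.29/0.110)(1 − 3.19×1.180/(0.110×47.2))]
= (1/1.180) ln[11.73 × 0.2750] = 0.8475 × ln(3.225) = 0.8475 × 1.171 = 0.9923 d.
L(t_c) = L₀ e^(−k_d t_c) = 47.2 × 0.8966 = 42.32 mg/L, and at the critical point k_2 D_c = k_d L, so D_c = (0.110/1.29) × 42.32 = 3.609 mg/L.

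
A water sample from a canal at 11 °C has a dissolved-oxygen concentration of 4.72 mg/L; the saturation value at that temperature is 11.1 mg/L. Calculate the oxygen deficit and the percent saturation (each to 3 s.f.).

D ≈ 6.38 mg/L; 42.5 % saturation

D = C_s − C = 11.1 − 4.72 = 6.38 mg/L.
% saturation = 4.72/11.1 × 100 = 42.5 %.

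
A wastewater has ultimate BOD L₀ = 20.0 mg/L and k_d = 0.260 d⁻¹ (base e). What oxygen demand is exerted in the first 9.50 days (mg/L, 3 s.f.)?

y ≈ 18.3 mg/L

y_t = L₀(1 − e^(−k_d t)) = 20.0 × (1 − e^(−0.260×9.50))
= 20.0 × (1 − 0.08458) = 20.0 × 0.9154 = 18.31 mg/L.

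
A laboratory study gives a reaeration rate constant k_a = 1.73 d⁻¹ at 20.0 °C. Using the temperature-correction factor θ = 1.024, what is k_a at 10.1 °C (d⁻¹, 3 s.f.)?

k_a(T₂) = k_a(T₁) · θ^(T₂−T₁) = 1.73 × 1.024^(10.1−20.0)
= 1.73 × 1.024^-9.90 = 1.73 × 0.7907 = 1.368 d⁻¹.

k_a ≈ 1.37 d⁻¹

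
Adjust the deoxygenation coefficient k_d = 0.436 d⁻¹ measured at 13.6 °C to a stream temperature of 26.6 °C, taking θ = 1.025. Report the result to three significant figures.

k_d(T₂) = k_d(T₁) · θ^(T₂−T₁) = 0.436 × 1.025^(26.6−13.6)
= 0.436 × 1.025^13.0 = 0.436 × 1.379 = 0.6010 d⁻¹.

k_d ≈ 0.601 d⁻¹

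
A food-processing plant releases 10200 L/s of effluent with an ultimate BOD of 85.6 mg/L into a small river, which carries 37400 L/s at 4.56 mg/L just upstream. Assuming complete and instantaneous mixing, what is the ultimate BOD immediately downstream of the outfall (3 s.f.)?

Flow-weighted mixing: C = (Q_r C_r + Q_w C_w)/(Q_r + Q_w)
= (37400×4.56 + 10200×85.6)/(37400 + 10200) = 1.044×10^6/47600 = 21.93 mg/L.

21.9 mg/L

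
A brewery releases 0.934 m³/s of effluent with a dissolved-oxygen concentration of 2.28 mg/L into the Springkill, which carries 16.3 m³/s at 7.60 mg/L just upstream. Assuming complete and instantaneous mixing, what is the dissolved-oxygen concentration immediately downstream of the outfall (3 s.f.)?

Flow-weighted mixing: C = (Q_r C_r + Q_w C_w)/(Q_r + Q_w)
= (16.3×7.60 + 0.934×2.28)/(16.3 + 0.934) = 126.0/17.23 = 7.312 mg/L.

7.31 mg/L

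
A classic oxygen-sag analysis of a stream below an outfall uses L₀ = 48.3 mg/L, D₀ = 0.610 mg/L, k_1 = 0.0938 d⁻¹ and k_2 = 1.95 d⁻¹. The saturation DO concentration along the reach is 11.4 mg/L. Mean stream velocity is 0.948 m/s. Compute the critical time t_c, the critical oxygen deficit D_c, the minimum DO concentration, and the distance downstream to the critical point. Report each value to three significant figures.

At the critical point dD/dt = 0, so k_1 L₀ e^(−k_1 t) = k_2 D. Substituting D(t) from the Streeter–Phelps equation and solving for t gives
t_c = ln[(k_2/k_1)(1 − D₀(k_2−k_1)/(k_1 L₀))] / (k_2−k_1).
Here k_2−k_1 = 1.856 d⁻¹ and 1 − D₀(k_2−k_1)/(k_1 L₀) = 1 − 0.610×1.856/(0.0938×48.3) = 0.7501, so
t_c = ln(20.79 × 0.7501) / 1.856 = 2.747 / 1.856 = 1.480 d.
D_c = (k_1/k_2) L₀ e^(−k_1 t_c) = (0.0938/1.95) × 48.3 × e^(−0.0938×1.480) = 0.04810 × 48.3 × 0.8704 = 2.022 mg/L.
Minimum DO = C_s − D_c = 11.4 − 2.022 = 9.378 mg/L.
x_c = v t_c = 0.948 m/s × 1.480 d × 86400 s/d = 121200 m ≈ 121 km.

t_c ≈ 1.48 d; D_c ≈ 2.02 mg/L; min DO ≈ 9.38 mg/L; x_c ≈ 121 km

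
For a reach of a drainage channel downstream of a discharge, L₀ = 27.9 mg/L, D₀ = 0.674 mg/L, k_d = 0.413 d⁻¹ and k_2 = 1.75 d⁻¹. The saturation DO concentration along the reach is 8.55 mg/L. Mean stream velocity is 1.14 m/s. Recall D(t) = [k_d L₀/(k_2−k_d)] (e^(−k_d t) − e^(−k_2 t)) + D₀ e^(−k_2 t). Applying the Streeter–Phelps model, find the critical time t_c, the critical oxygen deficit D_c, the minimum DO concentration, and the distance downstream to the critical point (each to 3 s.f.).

t_c ≈ 1.02 d; D_c ≈ 4.32 mg/L; min DO ≈ 4.23 mg/L; x_c ≈ 100 km

With k_2/k_d = 4.237 and 1 − D₀(k_2−k_d)/(k_d L₀) = 0.9218,
t_c = ln(4.237 × 0.9218) / (1.75 − 0.413) = ln(3.906) / 1.337 = 1.362/1.337 = 1.019 d.
D_c = (k_d/k_2) L₀ e^(−k_d t_c) = (0.413/1.75) × 27.9 × e^(−0.413×1.019) = 0.2360 × 27.9 × 0.6565 = 4.322 mg/L.
Minimum DO = C_s − D_c = 8.55 − 4.322 = 4.228 mg/L.
x_c = v t_c = 1.14 m/s × 1.019 d × 86400 s/d = 100400 m ≈ 100 km.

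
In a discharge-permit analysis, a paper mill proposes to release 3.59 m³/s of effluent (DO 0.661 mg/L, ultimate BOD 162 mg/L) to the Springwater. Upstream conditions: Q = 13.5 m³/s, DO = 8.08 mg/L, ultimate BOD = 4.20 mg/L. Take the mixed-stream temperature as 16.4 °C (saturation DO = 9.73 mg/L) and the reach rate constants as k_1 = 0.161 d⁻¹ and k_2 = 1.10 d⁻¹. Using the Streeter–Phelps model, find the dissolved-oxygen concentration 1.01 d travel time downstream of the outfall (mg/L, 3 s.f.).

Mixed DO = (13.5×8.08 + 3.59×0.661)/(13.5+3.59) = 111.5/17.09 = 6.522 mg/L.
Mixed L₀ = (13.5×4.20 + 3.59×162)/(17.09) = 638.3/17.09 = 37.35 mg/L.
Initial deficit D₀ = C_s − DO₀ = 9.73 − 6.522 = 3.208 mg/L.
D(1.01) = [0.161×37.35/(1.10−0.161)](e^(−0.161×1.01) − e^(−1.10×1.01)) + 3.208 e^(−1.10×1.01)
= 6.404 × (0.8499 − 0.3292) + 3.208 × 0.3292 = 4.391 mg/L.
DO = 9.73 − 4.391 = 5.339 mg/L.

DO ≈ 5.34 mg/L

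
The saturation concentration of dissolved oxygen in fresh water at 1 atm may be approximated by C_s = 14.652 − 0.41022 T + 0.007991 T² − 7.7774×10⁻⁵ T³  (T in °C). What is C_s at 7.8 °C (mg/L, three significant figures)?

C_s ≈ 11.9 mg/L

C_s = 14.652 − 0.41022×7.8 + 0.007991×7.8² − 7.7774×10⁻⁵×7.8³ = 11.90 mg/L.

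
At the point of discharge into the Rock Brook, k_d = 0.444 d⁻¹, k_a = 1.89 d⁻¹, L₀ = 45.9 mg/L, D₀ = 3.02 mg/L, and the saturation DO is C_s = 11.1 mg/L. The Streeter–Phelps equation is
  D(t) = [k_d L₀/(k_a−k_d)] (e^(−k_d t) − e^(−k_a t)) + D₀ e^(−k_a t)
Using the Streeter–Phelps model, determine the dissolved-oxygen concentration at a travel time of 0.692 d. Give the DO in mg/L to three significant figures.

DO ≈ 3.73 mg/L

k_d L₀/(k_a−k_d) = 0.444×45.9/(1.89−0.444) = 20.38/1.446 = 14.09 mg/L.
e^(−k_d t) = e^(−0.444×0.6920) = 0.7355; e^(−k_a t) = e^(−1.89×0.6920) = 0.2704.
D = 14.09 × (0.7355 − 0.2704) + 3.02 × 0.2704 = 6.555 + 0.8166 = 7.371 mg/L.
DO = C_s − D = 11.1 − 7.371 = 3.729 mg/L.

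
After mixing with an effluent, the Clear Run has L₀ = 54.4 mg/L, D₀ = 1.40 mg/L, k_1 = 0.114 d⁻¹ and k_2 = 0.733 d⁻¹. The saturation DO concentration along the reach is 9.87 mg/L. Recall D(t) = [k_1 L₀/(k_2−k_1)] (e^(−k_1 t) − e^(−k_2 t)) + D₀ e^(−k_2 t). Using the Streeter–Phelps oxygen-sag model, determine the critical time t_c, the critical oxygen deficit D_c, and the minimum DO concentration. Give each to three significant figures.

t_c ≈ 2.76 d; D_c ≈ 6.17 mg/L; min DO ≈ 3.70 mg/L

At the critical point dD/dt = 0, so k_1 L₀ e^(−k_1 t) = k_2 D. Substituting D(t) from the Streeter–Phelps equation and solving for t gives
t_c = ln[(k_2/k_1)(1 − D₀(k_2−k_1)/(k_1 L₀))] / (k_2−k_1).
Here k_2−k_1 = 0.6190 d⁻¹ and 1 − D₀(k_2−k_1)/(k_1 L₀) = 1 − 1.40×0.6190/(0.114×54.4) = 0.8603, so
t_c = ln(6.430 × 0.8603) / 0.6190 = 1.710 / 0.6190 = 2.763 d.
L(t_c) = L₀ e^(−k_1 t_c) = 54.4 × 0.7298 = 39.70 mg/L, and at the critical point k_2 D_c = k_1 L, so D_c = (0.114/0.733) × 39.70 = 6.174 mg/L.
Minimum DO = C_s − D_c = 9.87 − 6.174 = 3.696 mg/L.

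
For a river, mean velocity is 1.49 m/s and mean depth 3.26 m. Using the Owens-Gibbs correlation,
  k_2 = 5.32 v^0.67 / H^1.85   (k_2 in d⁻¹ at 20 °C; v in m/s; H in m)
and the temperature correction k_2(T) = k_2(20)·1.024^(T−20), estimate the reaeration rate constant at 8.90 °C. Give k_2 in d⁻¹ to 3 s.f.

k_2 ≈ 0.600 d⁻¹

k_2(20) = 5.32 × 1.49^0.67 / 3.26^1.85 = 5.32 × 1.306 / 8.901 = 0.7807 d⁻¹.
k_2(8.90) = 0.7807 × 1.024^(8.90−20) = 0.7807 × 0.7685 = 0.6000 d⁻¹.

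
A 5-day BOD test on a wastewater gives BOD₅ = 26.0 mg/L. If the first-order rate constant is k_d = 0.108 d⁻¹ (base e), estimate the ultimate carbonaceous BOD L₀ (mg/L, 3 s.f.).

L₀ ≈ 62.3 mg/L

BOD₅ = L₀(1 − e^(−5k_d)) ⇒ L₀ = BOD₅ / (1 − e^(−5×0.108))
= 26.0 / (1 − 0.5827) = 26.0 / 0.4173 = 62.31 mg/L.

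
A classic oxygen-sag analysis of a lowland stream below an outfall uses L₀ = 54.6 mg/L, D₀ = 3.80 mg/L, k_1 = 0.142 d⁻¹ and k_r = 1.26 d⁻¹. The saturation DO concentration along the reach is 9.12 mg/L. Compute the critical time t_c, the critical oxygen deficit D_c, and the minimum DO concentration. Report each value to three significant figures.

t_c ≈ 1.24 d; D_c ≈ 5.16 mg/L; min DO ≈ 3.96 mg/L

t_c = [1/(k_r−k_1)] ln[(k_r/k_1)(1 − D₀(k_r−k_1)/(k_1 L₀))]
= [1/(1.26−0.142)] ln[(1.26/0.142)(1 − 3.80×1.118/(0.142×54.6))]
= (1/1.118) ln[8.873 × 0.4520] = 0.8945 × ln(4.011) = 0.8945 × 1.389 = 1.242 d.
L(t_c) = L₀ e^(−k_1 t_c) = 54.6 × 0.8383 = 45.77 mg/L, and at the critical point k_r D_c = k_1 L, so D_c = (0.142/1.26) × 45.77 = 5.158 mg/L.
Minimum DO = C_s − D_c = 9.12 − 5.158 = 3.962 mg/L.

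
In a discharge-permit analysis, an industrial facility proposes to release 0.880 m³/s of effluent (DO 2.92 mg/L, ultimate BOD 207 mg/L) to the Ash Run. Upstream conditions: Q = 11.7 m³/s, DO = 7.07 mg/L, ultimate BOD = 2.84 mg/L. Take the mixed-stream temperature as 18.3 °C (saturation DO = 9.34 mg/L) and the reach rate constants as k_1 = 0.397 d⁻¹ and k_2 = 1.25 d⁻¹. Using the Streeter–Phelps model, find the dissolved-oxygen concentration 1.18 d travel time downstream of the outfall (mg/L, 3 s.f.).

DO ≈ 5.59 mg/L

Mixed DO = (11.7×7.07 + 0.880×2.92)/(11.7+0.880) = 85.29/12.58 = 6.780 mg/L.
Mixed L₀ = (11.7×2.84 + 0.880×207)/(12.58) = 215.4/12.58 = 17.12 mg/L.
Initial deficit D₀ = C_s − DO₀ = 9.34 − 6.780 = 2.560 mg/L.
D(1.18) = [0.397×17.12/(1.25−0.397)](e^(−0.397×1.18) − e^(−1.25×1.18)) + 2.560 e^(−1.25×1.18)
= 7.969 × (0.6260 − 0.2288) + 2.560 × 0.2288 = 3.751 mg/L.
DO = 9.34 − 3.751 = 5.589 mg/L.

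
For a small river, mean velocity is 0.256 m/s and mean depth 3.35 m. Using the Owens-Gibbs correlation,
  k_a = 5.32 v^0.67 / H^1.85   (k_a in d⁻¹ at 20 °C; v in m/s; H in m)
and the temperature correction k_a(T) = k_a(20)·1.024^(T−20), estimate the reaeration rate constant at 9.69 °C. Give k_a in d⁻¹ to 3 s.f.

k_a(20) = 5.32 × 0.256^0.67 / 3.35^1.85 = 5.32 × 0.4013 / 9.361 = 0.2281 d⁻¹.
k_a(9.69) = 0.2281 × 1.024^(9.69−20) = 0.2281 × 0.7831 = 0.1786 d⁻¹.

k_a ≈ 0.179 d⁻¹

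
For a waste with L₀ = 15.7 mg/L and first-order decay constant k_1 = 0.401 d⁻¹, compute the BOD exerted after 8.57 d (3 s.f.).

y_t = L₀(1 − e^(−k_1 t)) = 15.7 × (1 − e^(−0.401×8.57))
= 15.7 × (1 − 0.03217) = 15.7 × 0.9678 = 15.19 mg/L.

y ≈ 15.2 mg/L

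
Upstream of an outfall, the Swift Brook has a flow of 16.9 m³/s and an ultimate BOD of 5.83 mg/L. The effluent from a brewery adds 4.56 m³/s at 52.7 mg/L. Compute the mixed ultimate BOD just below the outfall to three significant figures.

15.8 mg/L

Flow-weighted mixing: C = (Q_r C_r + Q_w C_w)/(Q_r + Q_w)
= (16.9×5.83 + 4.56×52.7)/(16.9 + 4.56) = 338.8/21.46 = 15.79 mg/L.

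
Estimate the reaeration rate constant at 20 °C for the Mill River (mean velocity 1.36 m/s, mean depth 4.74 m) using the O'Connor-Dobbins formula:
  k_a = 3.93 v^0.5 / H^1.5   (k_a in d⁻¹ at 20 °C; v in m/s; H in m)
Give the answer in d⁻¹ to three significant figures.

k_a = 3.93 × 1.36^0.5 / 4.74^1.5 = 3.93 × 1.166 / 10.32 = 0.4441 d⁻¹.

k_a ≈ 0.444 d⁻¹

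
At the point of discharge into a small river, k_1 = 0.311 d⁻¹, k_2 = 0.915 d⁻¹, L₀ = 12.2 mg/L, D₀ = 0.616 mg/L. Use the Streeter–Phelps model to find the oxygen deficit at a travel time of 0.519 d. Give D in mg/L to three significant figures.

D ≈ 1.82 mg/L

k_1 L₀/(k_2−k_1) = 0.311×12.2/(0.915−0.311) = 3.794/0.6040 = 6.282 mg/L.
e^(−k_1 t) = e^(−0.311×0.5190) = 0.8509; e^(−k_2 t) = e^(−0.915×0.5190) = 0.6220.
D = 6.282 × (0.8509 − 0.6220) + 0.616 × 0.6220 = 1.438 + 0.3831 = 1.822 mg/L.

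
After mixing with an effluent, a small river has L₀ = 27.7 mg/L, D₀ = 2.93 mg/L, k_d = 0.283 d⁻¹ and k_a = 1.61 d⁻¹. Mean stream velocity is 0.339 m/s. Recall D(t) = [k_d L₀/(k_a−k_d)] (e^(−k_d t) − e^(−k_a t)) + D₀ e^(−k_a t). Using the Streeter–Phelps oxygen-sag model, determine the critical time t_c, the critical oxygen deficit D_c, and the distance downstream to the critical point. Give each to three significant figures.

t_c ≈ 0.794 d; D_c ≈ 3.89 mg/L; x_c ≈ 23.3 km

t_c = [1/(k_a−k_d)] ln[(k_a/k_d)(1 − D₀(k_a−k_d)/(k_d L₀))]
= [1/(1.61−0.283)] ln[(1.61/0.283)(1 − 2.93×1.327/(0.283×27.7))]
= (1/1.327) ln[5.689 × 0.5040] = 0.7536 × ln(2.867) = 0.7536 × 1.053 = 0.7938 d.
D_c = (k_d/k_a) L₀ e^(−k_d t_c) = (0.283/1.61) × 27.7 × e^(−0.283×0.7938) = 0.1758 × 27.7 × 0.7988 = 3.889 mg/L.
x_c = v t_c = 0.339 m/s × 0.7938 d × 86400 s/d = 23250 m ≈ 23.3 km.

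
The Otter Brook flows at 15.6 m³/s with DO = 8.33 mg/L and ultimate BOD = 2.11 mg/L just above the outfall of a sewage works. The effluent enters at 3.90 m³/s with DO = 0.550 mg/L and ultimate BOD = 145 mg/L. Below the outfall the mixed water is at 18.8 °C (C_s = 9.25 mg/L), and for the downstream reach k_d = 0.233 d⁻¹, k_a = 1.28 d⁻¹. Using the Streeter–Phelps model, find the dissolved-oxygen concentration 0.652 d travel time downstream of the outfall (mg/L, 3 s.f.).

DO ≈ 5.27 mg/L

Mixed DO = (15.6×8.33 + 3.90×0.550)/(15.6+3.90) = 132.1/19.50 = 6.774 mg/L.
Mixed L₀ = (15.6×2.11 + 3.90×145)/(19.50) = 598.4/19.50 = 30.69 mg/L.
Initial deficit D₀ = C_s − DO₀ = 9.25 − 6.774 = 2.476 mg/L.
D(0.652) = [0.233×30.69/(1.28−0.233)](e^(−0.233×0.652) − e^(−1.28×0.652)) + 2.476 e^(−1.28×0.652)
= 6.829 × (0.8591 − 0.4341) + 2.476 × 0.4341 = 3.977 mg/L.
DO = 9.25 − 3.977 = 5.273 mg/L.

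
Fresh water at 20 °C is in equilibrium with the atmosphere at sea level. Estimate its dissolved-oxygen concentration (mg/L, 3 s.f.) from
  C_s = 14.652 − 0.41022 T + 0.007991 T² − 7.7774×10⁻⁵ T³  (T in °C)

C_s = 14.652 − 0.41022×20 + 0.007991×20² − 7.7774×10⁻⁵×20³ = 9.022 mg/L.

C_s ≈ 9.02 mg/L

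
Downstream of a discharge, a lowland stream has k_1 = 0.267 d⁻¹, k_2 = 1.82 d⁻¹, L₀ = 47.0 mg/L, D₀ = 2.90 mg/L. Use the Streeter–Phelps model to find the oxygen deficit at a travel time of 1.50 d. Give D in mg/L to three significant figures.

D ≈ 5.08 mg/L

k_1 L₀/(k_2−k_1) = 0.267×47.0/(1.82−0.267) = 12.55/1.553 = 8.080 mg/L.
e^(−k_1 t) = e^(−0.267×1.500) = 0.6700; e^(−k_2 t) = e^(−1.82×1.500) = 0.06522.
D = 8.080 × (0.6700 − 0.06522) + 2.90 × 0.06522 = 4.887 + 0.1891 = 5.076 mg/L.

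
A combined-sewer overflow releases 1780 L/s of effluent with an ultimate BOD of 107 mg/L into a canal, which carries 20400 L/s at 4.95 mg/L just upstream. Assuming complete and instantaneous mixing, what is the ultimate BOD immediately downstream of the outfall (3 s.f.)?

Flow-weighted mixing: C = (Q_r C_r + Q_w C_w)/(Q_r + Q_w)
= (20400×4.95 + 1780×107)/(20400 + 1780) = 291400/22180 = 13.14 mg/L.

13.1 mg/L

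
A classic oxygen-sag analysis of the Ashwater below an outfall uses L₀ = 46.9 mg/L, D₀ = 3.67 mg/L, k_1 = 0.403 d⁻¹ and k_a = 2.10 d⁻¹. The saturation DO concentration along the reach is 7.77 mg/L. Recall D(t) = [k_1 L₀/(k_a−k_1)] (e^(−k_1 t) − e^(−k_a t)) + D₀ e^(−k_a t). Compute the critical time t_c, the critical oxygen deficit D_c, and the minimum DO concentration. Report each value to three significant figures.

At the critical point dD/dt = 0, so k_1 L₀ e^(−k_1 t) = k_a D. Substituting D(t) from the Streeter–Phelps equation and solving for t gives
t_c = ln[(k_a/k_1)(1 − D₀(k_a−k_1)/(k_1 L₀))] / (k_a−k_1).
Here k_a−k_1 = 1.697 d⁻¹ and 1 − D₀(k_a−k_1)/(k_1 L₀) = 1 − 3.67×1.697/(0.403×46.9) = 0.6705, so
t_c = ln(5.211 × 0.6705) / 1.697 = 1.251 / 1.697 = 0.7372 d.
L(t_c) = L₀ e^(−k_1 t_c) = 46.9 × 0.7430 = 34.85 mg/L, and at the critical point k_a D_c = k_1 L, so D_c = (0.403/2.10) × 34.85 = 6.687 mg/L.
Minimum DO = C_s − D_c = 7.77 − 6.687 = 1.083 mg/L.

t_c ≈ 0.737 d; D_c ≈ 6.69 mg/L; min DO ≈ 1.08 mg/L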